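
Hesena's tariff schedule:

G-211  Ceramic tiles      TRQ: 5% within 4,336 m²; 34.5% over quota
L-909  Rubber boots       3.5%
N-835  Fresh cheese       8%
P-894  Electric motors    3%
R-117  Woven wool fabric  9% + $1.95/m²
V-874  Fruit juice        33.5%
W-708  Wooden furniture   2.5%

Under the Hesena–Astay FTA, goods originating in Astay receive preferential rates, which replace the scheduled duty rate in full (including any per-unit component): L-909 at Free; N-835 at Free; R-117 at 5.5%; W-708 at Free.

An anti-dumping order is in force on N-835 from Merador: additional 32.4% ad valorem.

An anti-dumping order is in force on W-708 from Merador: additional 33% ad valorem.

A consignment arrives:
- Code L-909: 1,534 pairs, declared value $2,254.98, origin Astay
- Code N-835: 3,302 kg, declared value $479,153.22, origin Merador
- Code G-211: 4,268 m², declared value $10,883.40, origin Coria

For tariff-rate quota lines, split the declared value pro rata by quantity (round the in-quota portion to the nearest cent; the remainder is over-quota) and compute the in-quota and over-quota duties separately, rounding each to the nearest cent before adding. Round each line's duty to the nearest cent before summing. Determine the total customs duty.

$194,122.07

Line 1 (L-909, Astay, 1,534 pairs, $2,254.98):
Base rate for L-909 is 3.5%.
Origin Astay qualifies under the Hesena–Astay agreement and L-909 is covered: preferential rate Free applies instead.
Duty = $2,254.98 × 0% = $0.00.
Line 2 (N-835, Merador, 3,302 kg, $479,153.22):
Base rate for N-835 is 8%.
N-835 has an FTA preferential rate, but origin Merador is not Astay; base rate stands.
Additional duty on N-835 from Merador: +32.4%. Applied ad valorem rate: 8% + 32.4% = 40.4%.
Duty = $479,153.22 × 40.4% = $193,577.90.
Line 3 (G-211, Coria, 4,268 m², $10,883.40):
Code G-211 is under a tariff-rate quota (threshold 4,336 m²). Quantity 4,268 m² is within the quota, so the in-quota rate 5% applies to the full value.
Duty = $10,883.40 × 5% = $544.17.
Total = $0.00 + $193,577.90 + $544.17 = $194,122.07.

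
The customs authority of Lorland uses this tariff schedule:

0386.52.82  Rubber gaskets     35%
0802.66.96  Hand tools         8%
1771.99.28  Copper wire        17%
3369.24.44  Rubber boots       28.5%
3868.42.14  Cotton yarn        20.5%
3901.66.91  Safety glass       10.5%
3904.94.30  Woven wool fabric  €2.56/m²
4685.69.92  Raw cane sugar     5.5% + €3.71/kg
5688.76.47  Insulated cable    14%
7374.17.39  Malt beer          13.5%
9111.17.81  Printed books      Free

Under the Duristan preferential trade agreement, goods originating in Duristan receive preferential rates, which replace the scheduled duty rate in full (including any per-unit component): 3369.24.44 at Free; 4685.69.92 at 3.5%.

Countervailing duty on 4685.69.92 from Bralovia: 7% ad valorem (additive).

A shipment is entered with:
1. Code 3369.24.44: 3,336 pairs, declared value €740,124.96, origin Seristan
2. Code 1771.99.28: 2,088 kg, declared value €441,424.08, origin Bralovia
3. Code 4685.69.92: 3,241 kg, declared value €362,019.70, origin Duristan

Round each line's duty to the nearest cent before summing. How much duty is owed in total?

€298,648.39

Line 1 (3369.24.44, Seristan, 3,336 pairs, €740,124.96):
Base rate for 3369.24.44 is 28.5%.
3369.24.44 has an FTA preferential rate, but origin Seristan is not Duristan; base rate stands.
Duty = €740,124.96 × 28.5% = €210,935.61.
Line 2 (1771.99.28, Bralovia, 2,088 kg, €441,424.08):
Base rate for 1771.99.28 is 17%.
Duty = €441,424.08 × 17% = €75,042.09.
Line 3 (4685.69.92, Duristan, 3,241 kg, €362,019.70):
Base rate for 4685.69.92 is 5.5% + €3.71/kg.
Origin Duristan qualifies under the Lorland–Duristan agreement and 4685.69.92 is covered: preferential rate 3.5% applies instead.
The additional-duty order on 4685.69.92 targets Bralovia, not Duristan; it does not apply.
Duty = €362,019.70 × 3.5% = €12,670.69.
Total = €210,935.61 + €75,042.09 + €12,670.69 = €298,648.39.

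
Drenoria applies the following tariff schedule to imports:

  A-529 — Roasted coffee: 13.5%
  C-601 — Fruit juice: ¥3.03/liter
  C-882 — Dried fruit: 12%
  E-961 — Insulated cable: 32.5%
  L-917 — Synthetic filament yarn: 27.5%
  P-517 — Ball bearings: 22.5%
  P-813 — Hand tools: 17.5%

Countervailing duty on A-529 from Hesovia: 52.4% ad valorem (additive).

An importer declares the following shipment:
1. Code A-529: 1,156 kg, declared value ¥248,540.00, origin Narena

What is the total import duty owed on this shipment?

Line 1 (A-529, Narena, 1,156 kg, ¥248,540.00):
Base rate for A-529 is 13.5%.
The additional-duty order on A-529 targets Hesovia, not Narena; it does not apply.
Duty = ¥248,540.00 × 13.5% = ¥33,552.90.

¥33,552.90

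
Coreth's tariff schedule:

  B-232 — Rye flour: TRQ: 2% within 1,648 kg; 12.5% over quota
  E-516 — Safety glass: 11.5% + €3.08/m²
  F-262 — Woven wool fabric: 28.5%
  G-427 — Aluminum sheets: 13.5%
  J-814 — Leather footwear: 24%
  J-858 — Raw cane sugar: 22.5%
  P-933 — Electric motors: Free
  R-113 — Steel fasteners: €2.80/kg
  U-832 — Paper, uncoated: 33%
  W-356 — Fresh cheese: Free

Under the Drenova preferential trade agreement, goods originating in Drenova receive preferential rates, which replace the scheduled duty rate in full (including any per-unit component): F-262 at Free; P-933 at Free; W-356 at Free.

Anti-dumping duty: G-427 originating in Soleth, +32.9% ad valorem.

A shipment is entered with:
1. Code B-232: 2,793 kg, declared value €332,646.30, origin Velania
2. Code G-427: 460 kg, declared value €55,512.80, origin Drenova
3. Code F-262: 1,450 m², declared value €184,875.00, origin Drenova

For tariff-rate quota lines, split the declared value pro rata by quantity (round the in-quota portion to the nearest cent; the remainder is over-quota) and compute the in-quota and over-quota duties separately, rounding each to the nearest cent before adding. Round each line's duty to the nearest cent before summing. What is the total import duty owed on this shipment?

€28,465.96

Line 1 (B-232, Velania, 2,793 kg, €332,646.30):
Code B-232 is under a tariff-rate quota (threshold 1,648 kg). In-quota: 1,648 kg at 2%; over-quota: 1,145 kg at 12.5%.
Pro-rata value split: in-quota = €332,646.30 × 1,648/2,793 = €196,276.80; over-quota = €332,646.30 − €196,276.80 = €136,369.50.
In-quota duty = €196,276.80 × 2% = €3,925.54. Over-quota duty = €136,369.50 × 12.5% = €17,046.19.
Line duty = €3,925.54 + €17,046.19 = €20,971.73.
Line 2 (G-427, Drenova, 460 kg, €55,512.80):
Base rate for G-427 is 13.5%.
Origin Drenova is the FTA partner but G-427 is not on the preference list; base rate stands.
The additional-duty order on G-427 targets Soleth, not Drenova; it does not apply.
Duty = €55,512.80 × 13.5% = €7,494.23.
Line 3 (F-262, Drenova, 1,450 m², €184,875.00):
Base rate for F-262 is 28.5%.
Origin Drenova qualifies under the Coreth–Drenova agreement and F-262 is covered: preferential rate Free applies instead.
Duty = €184,875.00 × 0% = €0.00.
Total = €20,971.73 + €7,494.23 + €0.00 = €28,465.96.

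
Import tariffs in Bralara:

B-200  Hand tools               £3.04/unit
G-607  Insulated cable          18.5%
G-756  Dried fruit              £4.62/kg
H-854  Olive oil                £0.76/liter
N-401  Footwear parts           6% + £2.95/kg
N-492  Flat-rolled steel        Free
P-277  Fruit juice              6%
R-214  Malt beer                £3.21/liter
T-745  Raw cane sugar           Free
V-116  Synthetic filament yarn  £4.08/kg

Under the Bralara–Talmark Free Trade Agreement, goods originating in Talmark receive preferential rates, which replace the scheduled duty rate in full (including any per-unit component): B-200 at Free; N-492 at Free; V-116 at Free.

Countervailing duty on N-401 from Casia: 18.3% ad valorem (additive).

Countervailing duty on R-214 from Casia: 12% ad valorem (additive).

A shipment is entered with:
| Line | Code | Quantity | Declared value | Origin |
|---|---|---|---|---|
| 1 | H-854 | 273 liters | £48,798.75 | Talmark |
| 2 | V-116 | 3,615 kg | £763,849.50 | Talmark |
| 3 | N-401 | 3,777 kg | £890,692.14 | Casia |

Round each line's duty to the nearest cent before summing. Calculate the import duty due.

£227,787.82

Line 1 (H-854, Talmark, 273 liters, £48,798.75):
Base rate for H-854 is £0.76/liter.
Origin Talmark is the FTA partner but H-854 is not on the preference list; base rate stands.
Duty = 273 × £0.76 = £207.48.
Line 2 (V-116, Talmark, 3,615 kg, £763,849.50):
Base rate for V-116 is £4.08/kg.
Origin Talmark qualifies under the Bralara–Talmark agreement and V-116 is covered: preferential rate Free applies instead.
Duty = £763,849.50 × 0% = £0.00.
Line 3 (N-401, Casia, 3,777 kg, £890,692.14):
Base rate for N-401 is 6% + £2.95/kg.
Additional duty on N-401 from Casia: +18.3%. Applied ad valorem rate: 6% + 18.3% = 24.3%.
Duty = £890,692.14 × 24.3% + 3,777 × £2.95 = £227,580.34.
Total = £207.48 + £0.00 + £227,580.34 = £227,787.82.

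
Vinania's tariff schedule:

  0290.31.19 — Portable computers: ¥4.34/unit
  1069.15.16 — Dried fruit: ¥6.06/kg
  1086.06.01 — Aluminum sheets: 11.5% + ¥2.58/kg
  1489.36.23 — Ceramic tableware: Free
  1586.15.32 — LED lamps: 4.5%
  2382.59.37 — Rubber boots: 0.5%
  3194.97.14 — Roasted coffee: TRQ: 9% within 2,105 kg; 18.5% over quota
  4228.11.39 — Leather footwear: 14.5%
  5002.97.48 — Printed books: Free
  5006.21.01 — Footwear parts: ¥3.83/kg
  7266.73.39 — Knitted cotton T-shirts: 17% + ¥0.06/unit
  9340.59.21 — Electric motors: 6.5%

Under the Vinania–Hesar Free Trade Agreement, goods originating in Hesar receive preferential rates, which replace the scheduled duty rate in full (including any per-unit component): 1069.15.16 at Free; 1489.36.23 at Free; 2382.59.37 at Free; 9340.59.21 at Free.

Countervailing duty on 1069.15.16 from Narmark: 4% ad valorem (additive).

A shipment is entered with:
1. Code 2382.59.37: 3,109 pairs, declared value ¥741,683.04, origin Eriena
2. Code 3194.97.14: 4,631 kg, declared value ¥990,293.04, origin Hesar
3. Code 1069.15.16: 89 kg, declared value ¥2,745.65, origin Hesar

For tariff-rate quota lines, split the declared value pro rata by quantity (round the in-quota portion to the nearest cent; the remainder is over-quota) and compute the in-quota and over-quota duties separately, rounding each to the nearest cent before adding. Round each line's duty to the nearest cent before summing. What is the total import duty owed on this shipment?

Line 1 (2382.59.37, Eriena, 3,109 pairs, ¥741,683.04):
Base rate for 2382.59.37 is 0.5%.
2382.59.37 has an FTA preferential rate, but origin Eriena is not Hesar; base rate stands.
Duty = ¥741,683.04 × 0.5% = ¥3,708.42.
Line 2 (3194.97.14, Hesar, 4,631 kg, ¥990,293.04):
Code 3194.97.14 is under a tariff-rate quota (threshold 2,105 kg). In-quota: 2,105 kg at 9%; over-quota: 2,526 kg at 18.5%.
Pro-rata value split: in-quota = ¥990,293.04 × 2,105/4,631 = ¥450,133.20; over-quota = ¥990,293.04 − ¥450,133.20 = ¥540,159.84.
In-quota duty = ¥450,133.20 × 9% = ¥40,511.99. Over-quota duty = ¥540,159.84 × 18.5% = ¥99,929.57.
Line duty = ¥40,511.99 + ¥99,929.57 = ¥140,441.56.
Line 3 (1069.15.16, Hesar, 89 kg, ¥2,745.65):
Base rate for 1069.15.16 is ¥6.06/kg.
Origin Hesar qualifies under the Vinania–Hesar agreement and 1069.15.16 is covered: preferential rate Free applies instead.
The additional-duty order on 1069.15.16 targets Narmark, not Hesar; it does not apply.
Duty = ¥2,745.65 × 0% = ¥0.00.
Total = ¥3,708.42 + ¥140,441.56 + ¥0.00 = ¥144,149.98.

¥144,149.98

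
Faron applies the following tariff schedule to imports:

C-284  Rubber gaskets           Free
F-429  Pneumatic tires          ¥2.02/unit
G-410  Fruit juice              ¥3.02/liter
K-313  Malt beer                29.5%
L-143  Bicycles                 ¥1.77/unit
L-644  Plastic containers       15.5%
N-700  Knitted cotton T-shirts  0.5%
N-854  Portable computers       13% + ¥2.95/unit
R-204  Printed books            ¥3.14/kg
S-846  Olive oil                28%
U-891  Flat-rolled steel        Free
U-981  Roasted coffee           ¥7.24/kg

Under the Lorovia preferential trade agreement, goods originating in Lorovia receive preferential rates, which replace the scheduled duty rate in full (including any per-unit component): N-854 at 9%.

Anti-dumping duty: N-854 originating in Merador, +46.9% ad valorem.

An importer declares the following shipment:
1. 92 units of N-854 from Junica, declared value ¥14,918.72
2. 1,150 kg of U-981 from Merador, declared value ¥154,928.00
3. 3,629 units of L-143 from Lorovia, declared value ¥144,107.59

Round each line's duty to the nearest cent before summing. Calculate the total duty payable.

¥16,960.16

Line 1 (N-854, Junica, 92 units, ¥14,918.72):
Base rate for N-854 is 13% + ¥2.95/unit.
N-854 has an FTA preferential rate, but origin Junica is not Lorovia; base rate stands.
The additional-duty order on N-854 targets Merador, not Junica; it does not apply.
Duty = ¥14,918.72 × 13% + 92 × ¥2.95 = ¥2,210.83.
Line 2 (U-981, Merador, 1,150 kg, ¥154,928.00):
Base rate for U-981 is ¥7.24/kg.
Duty = 1,150 × ¥7.24 = ¥8,326.00.
Line 3 (L-143, Lorovia, 3,629 units, ¥144,107.59):
Base rate for L-143 is ¥1.77/unit.
Origin Lorovia is the FTA partner but L-143 is not on the preference list; base rate stands.
Duty = 3,629 × ¥1.77 = ¥6,423.33.
Total = ¥2,210.83 + ¥8,326.00 + ¥6,423.33 = ¥16,960.16.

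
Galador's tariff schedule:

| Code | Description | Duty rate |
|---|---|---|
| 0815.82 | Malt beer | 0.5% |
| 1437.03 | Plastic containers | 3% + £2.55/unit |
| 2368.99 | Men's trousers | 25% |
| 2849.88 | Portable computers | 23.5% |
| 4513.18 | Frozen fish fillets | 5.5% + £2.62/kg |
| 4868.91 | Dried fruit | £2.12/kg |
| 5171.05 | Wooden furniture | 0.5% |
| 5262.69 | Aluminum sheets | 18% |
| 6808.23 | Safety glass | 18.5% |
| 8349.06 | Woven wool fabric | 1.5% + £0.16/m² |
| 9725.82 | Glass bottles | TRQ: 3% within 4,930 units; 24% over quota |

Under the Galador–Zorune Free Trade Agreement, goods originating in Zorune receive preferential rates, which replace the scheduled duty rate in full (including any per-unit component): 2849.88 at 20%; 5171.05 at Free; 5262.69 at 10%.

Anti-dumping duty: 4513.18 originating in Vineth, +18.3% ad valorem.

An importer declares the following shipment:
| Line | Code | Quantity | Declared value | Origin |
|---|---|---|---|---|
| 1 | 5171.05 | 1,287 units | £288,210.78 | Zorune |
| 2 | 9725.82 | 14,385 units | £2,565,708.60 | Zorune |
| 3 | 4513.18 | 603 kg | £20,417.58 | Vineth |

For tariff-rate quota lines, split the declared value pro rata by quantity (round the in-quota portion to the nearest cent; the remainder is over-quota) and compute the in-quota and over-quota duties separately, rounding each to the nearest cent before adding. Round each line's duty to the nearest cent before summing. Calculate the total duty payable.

Line 1 (5171.05, Zorune, 1,287 units, £288,210.78):
Base rate for 5171.05 is 0.5%.
Origin Zorune qualifies under the Galador–Zorune agreement and 5171.05 is covered: preferential rate Free applies instead.
Duty = £288,210.78 × 0% = £0.00.
Line 2 (9725.82, Zorune, 14,385 units, £2,565,708.60):
Code 9725.82 is under a tariff-rate quota (threshold 4,930 units). In-quota: 4,930 units at 3%; over-quota: 9,455 units at 24%.
Pro-rata value split: in-quota = £2,565,708.60 × 4,930/14,385 = £879,314.80; over-quota = £2,565,708.60 − £879,314.80 = £1,686,393.80.
In-quota duty = £879,314.80 × 3% = £26,379.44. Over-quota duty = £1,686,393.80 × 24% = £404,734.51.
Line duty = £26,379.44 + £404,734.51 = £431,113.95.
Line 3 (4513.18, Vineth, 603 kg, £20,417.58):
Base rate for 4513.18 is 5.5% + £2.62/kg.
Additional duty on 4513.18 from Vineth: +18.3%. Applied ad valorem rate: 5.5% + 18.3% = 23.8%.
Duty = £20,417.58 × 23.8% + 603 × £2.62 = £6,439.24.
Total = £0.00 + £431,113.95 + £6,439.24 = £437,553.19.

£437,553.19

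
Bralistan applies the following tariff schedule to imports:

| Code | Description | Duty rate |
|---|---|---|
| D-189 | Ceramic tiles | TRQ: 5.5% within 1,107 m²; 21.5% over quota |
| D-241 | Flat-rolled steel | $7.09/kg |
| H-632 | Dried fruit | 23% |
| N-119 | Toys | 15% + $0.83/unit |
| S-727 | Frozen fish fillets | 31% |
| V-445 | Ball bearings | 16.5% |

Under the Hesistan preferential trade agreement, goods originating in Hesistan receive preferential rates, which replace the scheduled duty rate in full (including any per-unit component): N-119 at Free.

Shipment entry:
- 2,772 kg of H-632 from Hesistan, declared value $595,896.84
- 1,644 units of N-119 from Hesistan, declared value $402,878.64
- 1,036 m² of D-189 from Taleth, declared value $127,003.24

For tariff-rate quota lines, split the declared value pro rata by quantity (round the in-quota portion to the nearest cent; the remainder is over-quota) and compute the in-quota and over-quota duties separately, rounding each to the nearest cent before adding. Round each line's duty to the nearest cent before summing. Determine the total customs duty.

$144,041.45

Line 1 (H-632, Hesistan, 2,772 kg, $595,896.84):
Base rate for H-632 is 23%.
Origin Hesistan is the FTA partner but H-632 is not on the preference list; base rate stands.
Duty = $595,896.84 × 23% = $137,056.27.
Line 2 (N-119, Hesistan, 1,644 units, $402,878.64):
Base rate for N-119 is 15% + $0.83/unit.
Origin Hesistan qualifies under the Bralistan–Hesistan agreement and N-119 is covered: preferential rate Free applies instead.
Duty = $402,878.64 × 0% = $0.00.
Line 3 (D-189, Taleth, 1,036 m², $127,003.24):
Code D-189 is under a tariff-rate quota (threshold 1,107 m²). Quantity 1,036 m² is within the quota, so the in-quota rate 5.5% applies to the full value.
Duty = $127,003.24 × 5.5% = $6,985.18.
Total = $137,056.27 + $0.00 + $6,985.18 = $144,041.45.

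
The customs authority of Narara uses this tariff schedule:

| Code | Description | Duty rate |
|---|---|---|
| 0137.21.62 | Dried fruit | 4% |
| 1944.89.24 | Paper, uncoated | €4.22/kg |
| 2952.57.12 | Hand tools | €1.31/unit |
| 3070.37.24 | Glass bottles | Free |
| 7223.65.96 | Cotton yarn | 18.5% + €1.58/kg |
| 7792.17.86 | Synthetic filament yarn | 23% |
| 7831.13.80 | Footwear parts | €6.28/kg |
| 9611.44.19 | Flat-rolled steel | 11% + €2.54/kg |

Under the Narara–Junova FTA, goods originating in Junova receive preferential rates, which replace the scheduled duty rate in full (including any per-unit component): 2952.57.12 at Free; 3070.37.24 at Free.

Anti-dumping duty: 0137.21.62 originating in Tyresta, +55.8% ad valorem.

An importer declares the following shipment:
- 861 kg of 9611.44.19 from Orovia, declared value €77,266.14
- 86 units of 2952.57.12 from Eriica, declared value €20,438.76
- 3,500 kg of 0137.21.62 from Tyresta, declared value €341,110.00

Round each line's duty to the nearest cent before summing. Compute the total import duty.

Line 1 (9611.44.19, Orovia, 861 kg, €77,266.14):
Base rate for 9611.44.19 is 11% + €2.54/kg.
Duty = €77,266.14 × 11% + 861 × €2.54 = €10,686.22.
Line 2 (2952.57.12, Eriica, 86 units, €20,438.76):
Base rate for 2952.57.12 is €1.31/unit.
2952.57.12 has an FTA preferential rate, but origin Eriica is not Junova; base rate stands.
Duty = 86 × €1.31 = €112.66.
Line 3 (0137.21.62, Tyresta, 3,500 kg, €341,110.00):
Base rate for 0137.21.62 is 4%.
Additional duty on 0137.21.62 from Tyresta: +55.8%. Applied ad valorem rate: 4% + 55.8% = 59.8%.
Duty = €341,110.00 × 59.8% = €203,983.78.
Total = €10,686.22 + €112.66 + €203,983.78 = €214,782.66.

€214,782.66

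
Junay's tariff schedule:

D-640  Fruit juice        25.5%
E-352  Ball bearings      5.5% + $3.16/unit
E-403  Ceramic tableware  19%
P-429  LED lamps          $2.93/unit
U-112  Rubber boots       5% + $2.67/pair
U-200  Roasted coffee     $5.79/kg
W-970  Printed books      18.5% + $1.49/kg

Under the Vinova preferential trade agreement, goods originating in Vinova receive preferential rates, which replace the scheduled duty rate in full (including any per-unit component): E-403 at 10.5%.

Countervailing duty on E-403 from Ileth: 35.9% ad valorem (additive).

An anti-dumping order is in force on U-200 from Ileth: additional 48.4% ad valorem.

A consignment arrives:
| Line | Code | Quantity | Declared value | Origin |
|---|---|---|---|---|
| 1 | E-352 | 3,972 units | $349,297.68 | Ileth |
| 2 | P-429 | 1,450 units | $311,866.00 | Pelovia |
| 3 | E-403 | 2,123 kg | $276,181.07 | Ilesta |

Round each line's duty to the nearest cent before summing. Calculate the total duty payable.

$88,485.79

Line 1 (E-352, Ileth, 3,972 units, $349,297.68):
Base rate for E-352 is 5.5% + $3.16/unit.
Duty = $349,297.68 × 5.5% + 3,972 × $3.16 = $31,762.89.
Line 2 (P-429, Pelovia, 1,450 units, $311,866.00):
Base rate for P-429 is $2.93/unit.
Duty = 1,450 × $2.93 = $4,248.50.
Line 3 (E-403, Ilesta, 2,123 kg, $276,181.07):
Base rate for E-403 is 19%.
E-403 has an FTA preferential rate, but origin Ilesta is not Vinova; base rate stands.
The additional-duty order on E-403 targets Ileth, not Ilesta; it does not apply.
Duty = $276,181.07 × 19% = $52,474.40.
Total = $31,762.89 + $4,248.50 + $52,474.40 = $88,485.79.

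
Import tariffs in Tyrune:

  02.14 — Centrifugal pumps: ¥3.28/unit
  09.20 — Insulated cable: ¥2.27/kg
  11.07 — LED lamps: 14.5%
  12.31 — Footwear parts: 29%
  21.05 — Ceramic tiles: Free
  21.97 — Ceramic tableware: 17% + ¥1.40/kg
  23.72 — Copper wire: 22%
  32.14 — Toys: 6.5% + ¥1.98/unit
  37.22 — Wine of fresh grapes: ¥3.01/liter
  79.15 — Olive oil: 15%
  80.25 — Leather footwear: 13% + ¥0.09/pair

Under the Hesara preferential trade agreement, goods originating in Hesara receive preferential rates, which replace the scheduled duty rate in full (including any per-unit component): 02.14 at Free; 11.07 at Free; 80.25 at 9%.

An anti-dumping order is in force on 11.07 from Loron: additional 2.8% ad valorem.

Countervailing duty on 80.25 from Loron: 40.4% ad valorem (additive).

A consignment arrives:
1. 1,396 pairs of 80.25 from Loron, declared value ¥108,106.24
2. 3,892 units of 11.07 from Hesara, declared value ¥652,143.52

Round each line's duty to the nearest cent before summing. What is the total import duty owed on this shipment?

¥57,854.37

Line 1 (80.25, Loron, 1,396 pairs, ¥108,106.24):
Base rate for 80.25 is 13% + ¥0.09/pair.
80.25 has an FTA preferential rate, but origin Loron is not Hesara; base rate stands.
Additional duty on 80.25 from Loron: +40.4%. Applied ad valorem rate: 13% + 40.4% = 53.4%.
Duty = ¥108,106.24 × 53.4% + 1,396 × ¥0.09 = ¥57,854.37.
Line 2 (11.07, Hesara, 3,892 units, ¥652,143.52):
Base rate for 11.07 is 14.5%.
Origin Hesara qualifies under the Tyrune–Hesara agreement and 11.07 is covered: preferential rate Free applies instead.
The additional-duty order on 11.07 targets Loron, not Hesara; it does not apply.
Duty = ¥652,143.52 × 0% = ¥0.00.
Total = ¥57,854.37 + ¥0.00 = ¥57,854.37.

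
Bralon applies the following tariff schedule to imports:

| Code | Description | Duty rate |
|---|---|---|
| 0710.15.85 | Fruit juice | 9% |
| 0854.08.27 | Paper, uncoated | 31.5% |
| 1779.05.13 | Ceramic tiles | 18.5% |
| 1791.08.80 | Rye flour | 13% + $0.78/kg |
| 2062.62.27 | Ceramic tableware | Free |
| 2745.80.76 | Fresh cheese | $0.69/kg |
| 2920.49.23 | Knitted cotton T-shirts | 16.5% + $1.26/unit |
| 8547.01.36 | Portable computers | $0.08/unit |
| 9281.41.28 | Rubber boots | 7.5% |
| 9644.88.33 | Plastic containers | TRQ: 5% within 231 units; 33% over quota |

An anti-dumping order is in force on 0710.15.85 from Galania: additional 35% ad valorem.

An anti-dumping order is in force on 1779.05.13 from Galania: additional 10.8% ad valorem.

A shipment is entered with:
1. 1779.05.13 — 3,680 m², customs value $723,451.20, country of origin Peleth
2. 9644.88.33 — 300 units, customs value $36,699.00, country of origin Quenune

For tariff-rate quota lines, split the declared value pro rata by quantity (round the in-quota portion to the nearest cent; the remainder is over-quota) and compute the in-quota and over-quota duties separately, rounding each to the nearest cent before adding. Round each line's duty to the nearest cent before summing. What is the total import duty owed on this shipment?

$138,036.83

Line 1 (1779.05.13, Peleth, 3,680 m², $723,451.20):
Base rate for 1779.05.13 is 18.5%.
The additional-duty order on 1779.05.13 targets Galania, not Peleth; it does not apply.
Duty = $723,451.20 × 18.5% = $133,838.47.
Line 2 (9644.88.33, Quenune, 300 units, $36,699.00):
Code 9644.88.33 is under a tariff-rate quota (threshold 231 units). In-quota: 231 units at 5%; over-quota: 69 units at 33%.
Pro-rata value split: in-quota = $36,699.00 × 231/300 = $28,258.23; over-quota = $36,699.00 − $28,258.23 = $8,440.77.
In-quota duty = $28,258.23 × 5% = $1,412.91. Over-quota duty = $8,440.77 × 33% = $2,785.45.
Line duty = $1,412.91 + $2,785.45 = $4,198.36.
Total = $133,838.47 + $4,198.36 = $138,036.83.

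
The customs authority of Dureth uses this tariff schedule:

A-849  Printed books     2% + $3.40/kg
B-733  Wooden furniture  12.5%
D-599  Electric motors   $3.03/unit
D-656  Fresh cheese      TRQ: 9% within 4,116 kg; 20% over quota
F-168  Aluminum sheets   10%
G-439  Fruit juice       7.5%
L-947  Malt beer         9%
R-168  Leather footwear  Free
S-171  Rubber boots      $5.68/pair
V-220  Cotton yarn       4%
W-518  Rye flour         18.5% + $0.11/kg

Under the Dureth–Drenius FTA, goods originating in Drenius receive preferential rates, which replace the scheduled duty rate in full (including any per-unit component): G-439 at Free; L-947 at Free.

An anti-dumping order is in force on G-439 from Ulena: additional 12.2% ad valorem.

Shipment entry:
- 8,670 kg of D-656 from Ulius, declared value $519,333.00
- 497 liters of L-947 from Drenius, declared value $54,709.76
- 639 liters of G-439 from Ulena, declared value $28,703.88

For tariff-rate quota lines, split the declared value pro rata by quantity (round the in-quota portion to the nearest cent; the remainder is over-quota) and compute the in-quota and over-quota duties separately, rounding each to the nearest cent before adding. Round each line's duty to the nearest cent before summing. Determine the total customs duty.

Line 1 (D-656, Ulius, 8,670 kg, $519,333.00):
Code D-656 is under a tariff-rate quota (threshold 4,116 kg). In-quota: 4,116 kg at 9%; over-quota: 4,554 kg at 20%.
Pro-rata value split: in-quota = $519,333.00 × 4,116/8,670 = $246,548.40; over-quota = $519,333.00 − $246,548.40 = $272,784.60.
In-quota duty = $246,548.40 × 9% = $22,189.36. Over-quota duty = $272,784.60 × 20% = $54,556.92.
Line duty = $22,189.36 + $54,556.92 = $76,746.28.
Line 2 (L-947, Drenius, 497 liters, $54,709.76):
Base rate for L-947 is 9%.
Origin Drenius qualifies under the Dureth–Drenius agreement and L-947 is covered: preferential rate Free applies instead.
Duty = $54,709.76 × 0% = $0.00.
Line 3 (G-439, Ulena, 639 liters, $28,703.88):
Base rate for G-439 is 7.5%.
G-439 has an FTA preferential rate, but origin Ulena is not Drenius; base rate stands.
Additional duty on G-439 from Ulena: +12.2%. Applied ad valorem rate: 7.5% + 12.2% = 19.7%.
Duty = $28,703.88 × 19.7% = $5,654.66.
Total = $76,746.28 + $0.00 + $5,654.66 = $82,400.94.

$82,400.94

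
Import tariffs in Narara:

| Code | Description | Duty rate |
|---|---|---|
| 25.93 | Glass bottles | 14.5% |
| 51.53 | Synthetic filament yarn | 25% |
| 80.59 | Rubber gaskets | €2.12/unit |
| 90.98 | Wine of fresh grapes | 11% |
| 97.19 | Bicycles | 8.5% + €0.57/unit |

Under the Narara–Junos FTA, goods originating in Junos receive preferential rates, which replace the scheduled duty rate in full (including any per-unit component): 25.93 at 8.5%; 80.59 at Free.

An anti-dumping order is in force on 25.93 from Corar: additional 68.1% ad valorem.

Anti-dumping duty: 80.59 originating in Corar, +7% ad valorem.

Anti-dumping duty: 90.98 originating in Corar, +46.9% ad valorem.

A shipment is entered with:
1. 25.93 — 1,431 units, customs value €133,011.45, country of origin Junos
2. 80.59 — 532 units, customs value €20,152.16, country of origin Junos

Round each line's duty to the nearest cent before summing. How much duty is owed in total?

Line 1 (25.93, Junos, 1,431 units, €133,011.45):
Base rate for 25.93 is 14.5%.
Origin Junos qualifies under the Narara–Junos agreement and 25.93 is covered: preferential rate 8.5% applies instead.
The additional-duty order on 25.93 targets Corar, not Junos; it does not apply.
Duty = €133,011.45 × 8.5% = €11,305.97.
Line 2 (80.59, Junos, 532 units, €20,152.16):
Base rate for 80.59 is €2.12/unit.
Origin Junos qualifies under the Narara–Junos agreement and 80.59 is covered: preferential rate Free applies instead.
The additional-duty order on 80.59 targets Corar, not Junos; it does not apply.
Duty = €20,152.16 × 0% = €0.00.
Total = €11,305.97 + €0.00 = €11,305.97.

€11,305.97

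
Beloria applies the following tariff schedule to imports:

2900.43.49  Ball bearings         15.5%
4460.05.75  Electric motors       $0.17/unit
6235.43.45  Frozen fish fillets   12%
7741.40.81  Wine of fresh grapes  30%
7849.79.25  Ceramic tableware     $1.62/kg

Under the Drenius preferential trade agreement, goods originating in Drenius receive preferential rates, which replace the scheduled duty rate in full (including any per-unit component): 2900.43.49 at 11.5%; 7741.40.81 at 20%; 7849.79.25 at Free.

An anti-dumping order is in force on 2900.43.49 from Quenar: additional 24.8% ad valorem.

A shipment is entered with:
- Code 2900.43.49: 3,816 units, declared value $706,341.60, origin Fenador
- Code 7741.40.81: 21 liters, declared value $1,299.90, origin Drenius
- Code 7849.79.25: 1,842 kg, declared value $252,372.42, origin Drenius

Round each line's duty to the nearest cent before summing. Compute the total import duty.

Line 1 (2900.43.49, Fenador, 3,816 units, $706,341.60):
Base rate for 2900.43.49 is 15.5%.
2900.43.49 has an FTA preferential rate, but origin Fenador is not Drenius; base rate stands.
The additional-duty order on 2900.43.49 targets Quenar, not Fenador; it does not apply.
Duty = $706,341.60 × 15.5% = $109,482.95.
Line 2 (7741.40.81, Drenius, 21 liters, $1,299.90):
Base rate for 7741.40.81 is 30%.
Origin Drenius qualifies under the Beloria–Drenius agreement and 7741.40.81 is covered: preferential rate 20% applies instead.
Duty = $1,299.90 × 20% = $259.98.
Line 3 (7849.79.25, Drenius, 1,842 kg, $252,372.42):
Base rate for 7849.79.25 is $1.62/kg.
Origin Drenius qualifies under the Beloria–Drenius agreement and 7849.79.25 is covered: preferential rate Free applies instead.
Duty = $252,372.42 × 0% = $0.00.
Total = $109,482.95 + $259.98 + $0.00 = $109,742.93.

$109,742.93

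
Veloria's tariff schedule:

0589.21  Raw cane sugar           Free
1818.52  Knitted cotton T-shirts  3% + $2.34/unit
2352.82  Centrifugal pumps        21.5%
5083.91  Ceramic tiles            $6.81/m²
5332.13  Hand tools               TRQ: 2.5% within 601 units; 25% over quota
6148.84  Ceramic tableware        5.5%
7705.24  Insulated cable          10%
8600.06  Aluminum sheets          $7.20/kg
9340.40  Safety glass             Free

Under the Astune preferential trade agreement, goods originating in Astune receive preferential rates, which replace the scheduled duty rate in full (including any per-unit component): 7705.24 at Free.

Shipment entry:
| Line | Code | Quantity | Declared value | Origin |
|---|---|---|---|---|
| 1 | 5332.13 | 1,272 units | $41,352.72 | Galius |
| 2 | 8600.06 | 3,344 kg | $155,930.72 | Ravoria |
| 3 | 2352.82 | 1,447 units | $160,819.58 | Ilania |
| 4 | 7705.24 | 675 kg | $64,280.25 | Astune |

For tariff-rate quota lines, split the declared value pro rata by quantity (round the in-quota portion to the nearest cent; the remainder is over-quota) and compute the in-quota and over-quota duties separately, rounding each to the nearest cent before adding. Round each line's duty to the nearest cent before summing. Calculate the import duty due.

Line 1 (5332.13, Galius, 1,272 units, $41,352.72):
Code 5332.13 is under a tariff-rate quota (threshold 601 units). In-quota: 601 units at 2.5%; over-quota: 671 units at 25%.
Pro-rata value split: in-quota = $41,352.72 × 601/1,272 = $19,538.51; over-quota = $41,352.72 − $19,538.51 = $21,814.21.
In-quota duty = $19,538.51 × 2.5% = $488.46. Over-quota duty = $21,814.21 × 25% = $5,453.55.
Line duty = $488.46 + $5,453.55 = $5,942.01.
Line 2 (8600.06, Ravoria, 3,344 kg, $155,930.72):
Base rate for 8600.06 is $7.20/kg.
Duty = 3,344 × $7.20 = $24,076.80.
Line 3 (2352.82, Ilania, 1,447 units, $160,819.58):
Base rate for 2352.82 is 21.5%.
Duty = $160,819.58 × 21.5% = $34,576.21.
Line 4 (7705.24, Astune, 675 kg, $64,280.25):
Base rate for 7705.24 is 10%.
Origin Astune qualifies under the Veloria–Astune agreement and 7705.24 is covered: preferential rate Free applies instead.
Duty = $64,280.25 × 0% = $0.00.
Total = $5,942.01 + $24,076.80 + $34,576.21 + $0.00 = $64,595.02.

$64,595.02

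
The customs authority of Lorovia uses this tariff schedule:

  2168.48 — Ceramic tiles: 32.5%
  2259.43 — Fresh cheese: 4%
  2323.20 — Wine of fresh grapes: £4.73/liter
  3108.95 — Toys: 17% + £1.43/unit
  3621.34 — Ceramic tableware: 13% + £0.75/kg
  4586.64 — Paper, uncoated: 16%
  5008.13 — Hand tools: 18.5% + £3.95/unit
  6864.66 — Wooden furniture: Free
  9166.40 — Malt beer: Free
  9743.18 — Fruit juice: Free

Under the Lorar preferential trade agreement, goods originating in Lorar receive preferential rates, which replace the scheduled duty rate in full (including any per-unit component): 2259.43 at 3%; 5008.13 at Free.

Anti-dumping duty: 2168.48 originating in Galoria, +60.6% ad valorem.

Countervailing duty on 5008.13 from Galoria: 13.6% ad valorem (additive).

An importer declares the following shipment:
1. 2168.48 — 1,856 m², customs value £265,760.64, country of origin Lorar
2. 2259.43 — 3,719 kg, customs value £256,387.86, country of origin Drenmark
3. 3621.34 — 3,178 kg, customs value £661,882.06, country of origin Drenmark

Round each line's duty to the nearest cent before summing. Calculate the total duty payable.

Line 1 (2168.48, Lorar, 1,856 m², £265,760.64):
Base rate for 2168.48 is 32.5%.
Origin Lorar is the FTA partner but 2168.48 is not on the preference list; base rate stands.
The additional-duty order on 2168.48 targets Galoria, not Lorar; it does not apply.
Duty = £265,760.64 × 32.5% = £86,372.21.
Line 2 (2259.43, Drenmark, 3,719 kg, £256,387.86):
Base rate for 2259.43 is 4%.
2259.43 has an FTA preferential rate, but origin Drenmark is not Lorar; base rate stands.
Duty = £256,387.86 × 4% = £10,255.51.
Line 3 (3621.34, Drenmark, 3,178 kg, £661,882.06):
Base rate for 3621.34 is 13% + £0.75/kg.
Duty = £661,882.06 × 13% + 3,178 × £0.75 = £88,428.17.
Total = £86,372.21 + £10,255.51 + £88,428.17 = £185,055.89.

£185,055.89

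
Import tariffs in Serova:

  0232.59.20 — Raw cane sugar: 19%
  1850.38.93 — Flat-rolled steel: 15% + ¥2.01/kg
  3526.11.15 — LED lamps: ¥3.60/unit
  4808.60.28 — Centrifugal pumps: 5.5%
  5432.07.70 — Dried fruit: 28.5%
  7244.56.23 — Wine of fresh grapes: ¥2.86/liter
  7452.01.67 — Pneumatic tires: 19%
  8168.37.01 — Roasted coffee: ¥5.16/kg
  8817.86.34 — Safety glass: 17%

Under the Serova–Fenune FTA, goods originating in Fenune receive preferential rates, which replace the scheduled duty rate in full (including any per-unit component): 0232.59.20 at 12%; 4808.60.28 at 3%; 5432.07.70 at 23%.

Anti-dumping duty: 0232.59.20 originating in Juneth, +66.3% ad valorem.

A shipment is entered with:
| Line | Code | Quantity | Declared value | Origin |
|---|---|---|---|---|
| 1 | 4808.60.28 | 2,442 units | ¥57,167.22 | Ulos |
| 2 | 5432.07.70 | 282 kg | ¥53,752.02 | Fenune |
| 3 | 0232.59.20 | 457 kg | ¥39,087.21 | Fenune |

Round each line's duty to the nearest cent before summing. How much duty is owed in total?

¥20,197.63

Line 1 (4808.60.28, Ulos, 2,442 units, ¥57,167.22):
Base rate for 4808.60.28 is 5.5%.
4808.60.28 has an FTA preferential rate, but origin Ulos is not Fenune; base rate stands.
Duty = ¥57,167.22 × 5.5% = ¥3,144.20.
Line 2 (5432.07.70, Fenune, 282 kg, ¥53,752.02):
Base rate for 5432.07.70 is 28.5%.
Origin Fenune qualifies under the Serova–Fenune agreement and 5432.07.70 is covered: preferential rate 23% applies instead.
Duty = ¥53,752.02 × 23% = ¥12,362.96.
Line 3 (0232.59.20, Fenune, 457 kg, ¥39,087.21):
Base rate for 0232.59.20 is 19%.
Origin Fenune qualifies under the Serova–Fenune agreement and 0232.59.20 is covered: preferential rate 12% applies instead.
The additional-duty order on 0232.59.20 targets Juneth, not Fenune; it does not apply.
Duty = ¥39,087.21 × 12% = ¥4,690.47.
Total = ¥3,144.20 + ¥12,362.96 + ¥4,690.47 = ¥20,197.63.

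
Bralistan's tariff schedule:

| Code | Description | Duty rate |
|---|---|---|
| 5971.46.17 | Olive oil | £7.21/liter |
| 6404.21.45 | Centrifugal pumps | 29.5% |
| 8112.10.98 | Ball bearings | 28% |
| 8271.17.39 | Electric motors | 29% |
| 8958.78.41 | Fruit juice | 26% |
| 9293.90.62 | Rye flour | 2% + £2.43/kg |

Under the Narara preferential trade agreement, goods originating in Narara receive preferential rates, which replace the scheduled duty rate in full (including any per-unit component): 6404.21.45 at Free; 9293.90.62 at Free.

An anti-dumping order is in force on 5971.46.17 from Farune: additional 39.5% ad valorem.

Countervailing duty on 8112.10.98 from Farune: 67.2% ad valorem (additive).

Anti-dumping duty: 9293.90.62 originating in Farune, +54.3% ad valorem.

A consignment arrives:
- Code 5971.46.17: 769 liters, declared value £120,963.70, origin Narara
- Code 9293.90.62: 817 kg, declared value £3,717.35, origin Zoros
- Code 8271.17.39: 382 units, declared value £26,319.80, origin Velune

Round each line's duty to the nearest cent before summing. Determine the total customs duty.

£15,236.89

Line 1 (5971.46.17, Narara, 769 liters, £120,963.70):
Base rate for 5971.46.17 is £7.21/liter.
Origin Narara is the FTA partner but 5971.46.17 is not on the preference list; base rate stands.
The additional-duty order on 5971.46.17 targets Farune, not Narara; it does not apply.
Duty = 769 × £7.21 = £5,544.49.
Line 2 (9293.90.62, Zoros, 817 kg, £3,717.35):
Base rate for 9293.90.62 is 2% + £2.43/kg.
9293.90.62 has an FTA preferential rate, but origin Zoros is not Narara; base rate stands.
The additional-duty order on 9293.90.62 targets Farune, not Zoros; it does not apply.
Duty = £3,717.35 × 2% + 817 × £2.43 = £2,059.66.
Line 3 (8271.17.39, Velune, 382 units, £26,319.80):
Base rate for 8271.17.39 is 29%.
Duty = £26,319.80 × 29% = £7,632.74.
Total = £5,544.49 + £2,059.66 + £7,632.74 = £15,236.89.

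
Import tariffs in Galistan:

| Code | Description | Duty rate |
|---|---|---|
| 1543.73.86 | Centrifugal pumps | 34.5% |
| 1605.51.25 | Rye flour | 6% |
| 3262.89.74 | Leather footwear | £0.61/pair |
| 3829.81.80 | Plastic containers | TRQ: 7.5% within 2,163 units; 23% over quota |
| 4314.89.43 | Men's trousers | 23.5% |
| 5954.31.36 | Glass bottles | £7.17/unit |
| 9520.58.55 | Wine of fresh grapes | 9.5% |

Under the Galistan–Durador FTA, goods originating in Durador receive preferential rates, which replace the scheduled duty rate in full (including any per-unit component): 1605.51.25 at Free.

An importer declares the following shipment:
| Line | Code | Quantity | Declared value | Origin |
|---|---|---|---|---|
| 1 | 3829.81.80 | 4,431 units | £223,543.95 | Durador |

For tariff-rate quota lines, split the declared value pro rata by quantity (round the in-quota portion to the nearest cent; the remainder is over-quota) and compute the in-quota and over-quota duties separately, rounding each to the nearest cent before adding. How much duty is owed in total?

£34,500.99

Line 1 (3829.81.80, Durador, 4,431 units, £223,543.95):
Code 3829.81.80 is under a tariff-rate quota (threshold 2,163 units). In-quota: 2,163 units at 7.5%; over-quota: 2,268 units at 23%.
Pro-rata value split: in-quota = £223,543.95 × 2,163/4,431 = £109,123.35; over-quota = £223,543.95 − £109,123.35 = £114,420.60.
In-quota duty = £109,123.35 × 7.5% = £8,184.25. Over-quota duty = £114,420.60 × 23% = £26,316.74.
Line duty = £8,184.25 + £26,316.74 = £34,500.99.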